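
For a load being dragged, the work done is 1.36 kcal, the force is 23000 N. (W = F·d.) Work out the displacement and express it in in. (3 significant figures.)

Solving W = F·d for d: d = W/F.
W = 1.36 kcal = 5690 J; F = 23000 N.
d = 0.2474 m
0.2474 m × (1 in / 0.02540 m) = 9.740 in

9.74 in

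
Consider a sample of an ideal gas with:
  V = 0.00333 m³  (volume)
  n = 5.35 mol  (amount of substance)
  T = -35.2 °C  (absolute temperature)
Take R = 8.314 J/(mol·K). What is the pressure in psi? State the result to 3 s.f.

P is given directly by: P = nRT/V.
V = 0.00333 m³; n = 5.35 mol; T = -35.2 °C = 237.9 K; R = 8.314 J/(mol·K).
P = 3.178×10^6 Pa
3.178×10^6 Pa × (1 psi / 6895 Pa) = 461.0 psi

461 psi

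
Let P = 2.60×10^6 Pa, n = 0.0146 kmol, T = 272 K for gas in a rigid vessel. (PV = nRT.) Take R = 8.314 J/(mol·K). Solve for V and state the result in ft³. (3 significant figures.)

0.448 ft³

From the ideal-gas law: V = nRT/P.
P = 2.60×10^6 Pa; n = 0.0146 kmol = 14.60 mol; T = 272 K; R = 8.314 J/(mol·K).
V = 0.01270 m³
0.01270 m³ × (1 ft³ / 0.02832 m³) = 0.4484 ft³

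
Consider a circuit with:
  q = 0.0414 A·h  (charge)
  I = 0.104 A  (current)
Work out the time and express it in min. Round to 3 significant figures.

23.9 min

Solving q = I·t for t: t = q/I.
q = 0.0414 A·h = 149.0 C; I = 0.104 A.
t = 1433 s
1433 s × (1 min / 60.00 s) = 23.88 min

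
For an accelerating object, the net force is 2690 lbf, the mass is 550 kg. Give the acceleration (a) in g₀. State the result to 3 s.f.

Rearranging: a = F/m.
F = 2690 lbf = 11966 N; m = 550 kg.
a = 21.76 m/s²
21.76 m/s² × (1 g₀ / 9.807 m/s²) = 2.218 g₀

2.22 g₀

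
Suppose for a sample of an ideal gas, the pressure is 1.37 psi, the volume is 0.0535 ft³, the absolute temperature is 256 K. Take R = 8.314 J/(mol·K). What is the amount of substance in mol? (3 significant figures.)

0.00672 mol

Rearranging: n = PV/(RT).
P = 1.37 psi = 9446 Pa; V = 0.0535 ft³ = 0.001515 m³; T = 256 K; R = 8.314 J/(mol·K).
n = 0.006723 mol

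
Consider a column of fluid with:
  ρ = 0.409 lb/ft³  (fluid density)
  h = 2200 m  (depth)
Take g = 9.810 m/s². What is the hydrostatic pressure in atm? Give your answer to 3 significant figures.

1.40 atm

Directly: P = ρgh.
ρ = 0.409 lb/ft³ = 6.552 kg/m³; h = 2200 m; g = 9.810 m/s².
P = 1.414×10^5 Pa
1.414×10^5 Pa × (1 atm / 1.013×10^5 Pa) = 1.395 atm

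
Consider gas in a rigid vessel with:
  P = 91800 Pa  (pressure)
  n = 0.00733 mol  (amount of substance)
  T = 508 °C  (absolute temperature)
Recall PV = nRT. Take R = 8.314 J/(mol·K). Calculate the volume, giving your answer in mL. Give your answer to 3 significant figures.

519 mL

From the ideal-gas law: V = nRT/P.
P = 91800 Pa; n = 0.00733 mol; T = 508 °C = 781.1 K; R = 8.314 J/(mol·K).
V = 5.186×10^-4 m³
5.186×10^-4 m³ × (1 mL / 1.000×10^-6 m³) = 518.6 mL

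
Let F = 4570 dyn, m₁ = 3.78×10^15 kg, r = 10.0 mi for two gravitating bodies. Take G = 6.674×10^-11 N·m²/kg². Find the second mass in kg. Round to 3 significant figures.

46.9 kg

Rearranging: m₂ = F·r²/(G·m₁).
F = 4570 dyn = 0.04570 N; m₁ = 3.78×10^15 kg; r = 10.0 mi = 16093 m; G = 6.674×10^-11 N·m²/kg².
m₂ = 46.92 kg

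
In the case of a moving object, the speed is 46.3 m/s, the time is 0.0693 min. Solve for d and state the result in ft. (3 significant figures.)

Solving v = d/t for d: d = v·t.
v = 46.3 m/s; t = 0.0693 min = 4.158 s.
d = 192.5 m
192.5 m × (1 ft / 0.3048 m) = 631.6 ft

632 ft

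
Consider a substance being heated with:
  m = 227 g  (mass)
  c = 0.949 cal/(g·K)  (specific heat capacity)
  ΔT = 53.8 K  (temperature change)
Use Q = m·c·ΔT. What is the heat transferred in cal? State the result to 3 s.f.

11600 cal

Directly: Q = mcΔT.
m = 227 g = 0.2270 kg; c = 0.949 cal/(g·K) = 3971 J/(kg·K); ΔT = 53.8 K.
Q = 48492 J
48492 J × (1 cal / 4.184 J) = 11590 cal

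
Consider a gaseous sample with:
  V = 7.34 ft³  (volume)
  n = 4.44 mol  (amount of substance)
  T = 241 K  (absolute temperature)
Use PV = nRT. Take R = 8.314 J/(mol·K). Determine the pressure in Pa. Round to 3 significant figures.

From the ideal-gas law: P = nRT/V.
V = 7.34 ft³ = 0.2078 m³; n = 4.44 mol; T = 241 K; R = 8.314 J/(mol·K).
P = 42802 Pa

42800 Pa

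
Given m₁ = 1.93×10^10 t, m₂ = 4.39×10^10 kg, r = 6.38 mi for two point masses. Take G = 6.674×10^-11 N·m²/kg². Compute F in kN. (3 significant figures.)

536 kN

From Newton's law of gravitation: F = Gm₁m₂/r².
m₁ = 1.93×10^10 t = 1.930×10^13 kg; m₂ = 4.39×10^10 kg; r = 6.38 mi = 10268 m; G = 6.674×10^-11 N·m²/kg².
F = 5.364×10^5 N  (the unit combination reduces to kg·m/s² = N)
5.364×10^5 N × (1 kN / 1000 N) = 536.4 kN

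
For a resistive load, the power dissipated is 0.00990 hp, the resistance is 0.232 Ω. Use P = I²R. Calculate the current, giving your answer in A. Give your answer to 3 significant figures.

5.64 A

Rearranging P = I²R for I: I = √(P/R).
P = 0.00990 hp = 7.382 W; R = 0.232 Ω.
I = 5.641 A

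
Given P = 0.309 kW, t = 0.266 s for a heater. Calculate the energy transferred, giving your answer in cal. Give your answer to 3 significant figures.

19.6 cal

Rearranging: W = P·t.
P = 0.309 kW = 309.0 W; t = 0.266 s.
W = 82.19 J
82.19 J × (1 cal / 4.184 J) = 19.64 cal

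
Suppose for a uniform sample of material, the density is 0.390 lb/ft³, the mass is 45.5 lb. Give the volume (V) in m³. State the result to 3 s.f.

Rearranging: V = m/ρ.
ρ = 0.390 lb/ft³ = 6.247 kg/m³; m = 45.5 lb = 20.64 kg.
V = 3.304 m³

3.30 m³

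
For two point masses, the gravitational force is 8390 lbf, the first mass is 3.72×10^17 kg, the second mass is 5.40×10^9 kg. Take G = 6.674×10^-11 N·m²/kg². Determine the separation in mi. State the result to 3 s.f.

Rearranging F = G·m₁·m₂/r² for r: r = √(G·m₁m₂/F).
F = 8390 lbf = 37321 N; m₁ = 3.72×10^17 kg; m₂ = 5.40×10^9 kg; G = 6.674×10^-11 N·m²/kg².
r = 1.895×10^6 m
1.895×10^6 m × (1 mi / 1609 m) = 1178 mi

1180 mi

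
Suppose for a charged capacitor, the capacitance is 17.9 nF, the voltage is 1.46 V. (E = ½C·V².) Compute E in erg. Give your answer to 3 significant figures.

0.191 erg

E is given directly by: E = ½CV².
C = 17.9 nF = 1.790×10^-8 F; V = 1.46 V.
E = 1.908×10^-8 J
1.908×10^-8 J × (1 erg / 1.000×10^-7 J) = 0.1908 erg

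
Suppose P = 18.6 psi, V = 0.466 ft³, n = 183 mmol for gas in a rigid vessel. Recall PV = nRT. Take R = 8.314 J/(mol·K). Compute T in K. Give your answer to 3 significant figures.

Rearranging PV = nRT for T: T = PV/(nR).
P = 18.6 psi = 1.282×10^5 Pa; V = 0.466 ft³ = 0.01320 m³; n = 183 mmol = 0.1830 mol; R = 8.314 J/(mol·K).
T = 1112 K

1110 K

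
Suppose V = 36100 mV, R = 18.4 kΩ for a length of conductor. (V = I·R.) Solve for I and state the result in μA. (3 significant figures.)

1960 μA

From Ohm's law: I = V/R.
V = 36100 mV = 36.10 V; R = 18.4 kΩ = 18400 Ω.
I = 0.001962 A
0.001962 A × (1 μA / 1.000×10^-6 A) = 1962 μA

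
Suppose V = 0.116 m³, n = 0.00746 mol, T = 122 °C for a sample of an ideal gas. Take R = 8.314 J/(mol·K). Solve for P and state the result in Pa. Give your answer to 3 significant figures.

From the ideal-gas law: P = nRT/V.
V = 0.116 m³; n = 0.00746 mol; T = 122 °C = 395.1 K; R = 8.314 J/(mol·K).
P = 211.3 Pa

211 Pa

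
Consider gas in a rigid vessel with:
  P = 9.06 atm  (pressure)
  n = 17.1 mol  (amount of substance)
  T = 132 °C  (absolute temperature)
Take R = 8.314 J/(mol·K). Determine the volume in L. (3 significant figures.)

62.7 L

From the ideal-gas law: V = nRT/P.
P = 9.06 atm = 9.180×10^5 Pa; n = 17.1 mol; T = 132 °C = 405.1 K; R = 8.314 J/(mol·K).
V = 0.06274 m³
0.06274 m³ × (1 L / 0.001000 m³) = 62.74 L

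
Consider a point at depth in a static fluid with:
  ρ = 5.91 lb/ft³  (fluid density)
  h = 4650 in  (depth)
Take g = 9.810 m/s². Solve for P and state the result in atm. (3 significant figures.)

1.08 atm

Directly: P = ρgh.
ρ = 5.91 lb/ft³ = 94.67 kg/m³; h = 4650 in = 118.1 m; g = 9.810 m/s².
P = 1.097×10^5 Pa
1.097×10^5 Pa × (1 atm / 1.013×10^5 Pa) = 1.083 atm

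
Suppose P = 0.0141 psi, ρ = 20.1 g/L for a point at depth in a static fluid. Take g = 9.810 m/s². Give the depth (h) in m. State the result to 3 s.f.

0.493 m

Solving P = ρ·g·h for h: h = P/(ρ·g).
P = 0.0141 psi = 97.22 Pa; ρ = 20.1 g/L = 20.10 kg/m³; g = 9.810 m/s².
h = 0.4930 m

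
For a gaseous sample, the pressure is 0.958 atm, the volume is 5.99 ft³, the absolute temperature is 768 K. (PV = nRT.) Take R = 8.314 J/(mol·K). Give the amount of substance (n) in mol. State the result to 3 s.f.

2.58 mol

From the ideal-gas law: n = PV/(RT).
P = 0.958 atm = 97069 Pa; V = 5.99 ft³ = 0.1696 m³; T = 768 K; R = 8.314 J/(mol·K).
n = 2.579 mol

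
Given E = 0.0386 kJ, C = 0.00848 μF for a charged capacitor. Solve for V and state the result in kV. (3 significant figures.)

95.4 kV

Rearranging: V = √(2E/C).
E = 0.0386 kJ = 38.60 J; C = 0.00848 μF = 8.480×10^-9 F.
V = 95414 V
95414 V × (1 kV / 1000 V) = 95.41 kV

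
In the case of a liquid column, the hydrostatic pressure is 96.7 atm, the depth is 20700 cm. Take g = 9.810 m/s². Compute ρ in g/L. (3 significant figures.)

Rearranging P = ρ·g·h for ρ: ρ = P/(g·h).
P = 96.7 atm = 9.798×10^6 Pa; h = 20700 cm = 207.0 m; g = 9.810 m/s².
ρ = 4825 kg/m³
Since 1 g/L = 1 kg/m³, 4825 g/L.

4830 g/L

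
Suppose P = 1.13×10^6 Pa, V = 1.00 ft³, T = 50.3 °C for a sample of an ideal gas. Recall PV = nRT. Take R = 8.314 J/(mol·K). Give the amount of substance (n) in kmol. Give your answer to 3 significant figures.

0.0119 kmol

Rearranging PV = nRT for n: n = PV/(RT).
P = 1.13×10^6 Pa; V = 1.00 ft³ = 0.02832 m³; T = 50.3 °C = 323.4 K; R = 8.314 J/(mol·K).
n = 11.90 mol
11.90 mol × (1 kmol / 1000 mol) = 0.01190 kmol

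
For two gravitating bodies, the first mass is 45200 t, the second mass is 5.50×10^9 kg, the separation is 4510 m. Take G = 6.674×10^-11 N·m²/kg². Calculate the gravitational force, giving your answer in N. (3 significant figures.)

From Newton's law of gravitation: F = Gm₁m₂/r².
m₁ = 45200 t = 4.520×10^7 kg; m₂ = 5.50×10^9 kg; r = 4510 m; G = 6.674×10^-11 N·m²/kg².
F = 0.8157 N  (the unit combination reduces to kg·m/s² = N)

0.816 N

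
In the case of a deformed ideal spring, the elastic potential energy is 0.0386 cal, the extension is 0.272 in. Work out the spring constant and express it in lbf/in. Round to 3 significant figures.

Rearranging: k = 2U/x².
U = 0.0386 cal = 0.1615 J; x = 0.272 in = 0.006909 m.
k = 6767 N/m
6767 N/m × (1 lbf/in / 175.1 N/m) = 38.64 lbf/in

38.6 lbf/in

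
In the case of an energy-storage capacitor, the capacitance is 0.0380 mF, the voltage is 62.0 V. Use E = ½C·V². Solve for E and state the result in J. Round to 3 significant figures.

E is given directly by: E = ½CV².
C = 0.0380 mF = 3.800×10^-5 F; V = 62.0 V.
E = 0.07304 J  (the unit combination reduces to kg·m²/s² = J)

0.0730 J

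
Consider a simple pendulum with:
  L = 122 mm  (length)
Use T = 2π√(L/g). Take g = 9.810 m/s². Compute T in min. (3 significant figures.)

0.0117 min

Directly: T = 2π√(L/g).
L = 122 mm = 0.1220 m; g = 9.810 m/s².
T = 0.7007 s
0.7007 s × (1 min / 60.00 s) = 0.01168 min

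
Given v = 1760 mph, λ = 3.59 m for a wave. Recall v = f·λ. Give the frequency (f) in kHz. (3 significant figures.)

0.219 kHz

Rearranging v = f·λ for f: f = v/λ.
v = 1760 mph = 786.8 m/s; λ = 3.59 m.
f = 219.2 Hz
219.2 Hz × (1 kHz / 1000 Hz) = 0.2192 kHz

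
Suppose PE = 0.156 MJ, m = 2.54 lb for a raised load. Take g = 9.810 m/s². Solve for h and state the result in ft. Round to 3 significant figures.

45300 ft

Solving PE = m·g·h for h: h = PE/(m·g).
PE = 0.156 MJ = 1.560×10^5 J; m = 2.54 lb = 1.152 kg; g = 9.810 m/s².
h = 13802 m
13802 m × (1 ft / 0.3048 m) = 45284 ft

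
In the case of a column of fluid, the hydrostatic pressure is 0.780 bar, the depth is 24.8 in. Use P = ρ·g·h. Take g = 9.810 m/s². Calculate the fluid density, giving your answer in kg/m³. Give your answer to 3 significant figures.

12600 kg/m³

Solving P = ρ·g·h for ρ: ρ = P/(g·h).
P = 0.780 bar = 78000 Pa; h = 24.8 in = 0.6299 m; g = 9.810 m/s².
ρ = 12622 kg/m³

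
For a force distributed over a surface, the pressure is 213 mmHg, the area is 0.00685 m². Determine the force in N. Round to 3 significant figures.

195 N

Rearranging: F = P·A.
P = 213 mmHg = 28398 Pa; A = 0.00685 m².
F = 194.5 N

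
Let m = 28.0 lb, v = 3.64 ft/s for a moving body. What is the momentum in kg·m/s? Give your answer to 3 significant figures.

p is given directly by: p = mv.
m = 28.0 lb = 12.70 kg; v = 3.64 ft/s = 1.109 m/s.
p = 14.09 kg·m/s  (the unit combination reduces to kg·m/s = kg·m/s)

14.1 kg·m/s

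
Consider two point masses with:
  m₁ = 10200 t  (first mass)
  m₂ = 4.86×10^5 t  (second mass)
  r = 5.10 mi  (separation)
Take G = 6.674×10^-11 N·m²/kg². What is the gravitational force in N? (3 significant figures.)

Directly: F = Gm₁m₂/r².
m₁ = 10200 t = 1.020×10^7 kg; m₂ = 4.86×10^5 t = 4.860×10^8 kg; r = 5.10 mi = 8208 m; G = 6.674×10^-11 N·m²/kg².
F = 0.004911 N

0.00491 N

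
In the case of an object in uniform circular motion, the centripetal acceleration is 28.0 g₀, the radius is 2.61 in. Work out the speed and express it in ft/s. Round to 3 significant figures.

14.0 ft/s

Solving a = v²/r for v: v = √(a·r).
a = 28.0 g₀ = 274.6 m/s²; r = 2.61 in = 0.06629 m.
v = 4.267 m/s
4.267 m/s × (1 ft/s / 0.3048 m/s) = 14.00 ft/s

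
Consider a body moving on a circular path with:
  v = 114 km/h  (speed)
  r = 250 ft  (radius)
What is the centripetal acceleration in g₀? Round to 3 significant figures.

a is given directly by: a = v²/r.
v = 114 km/h = 31.67 m/s; r = 250 ft = 76.20 m.
a = 13.16 m/s²
13.16 m/s² × (1 g₀ / 9.807 m/s²) = 1.342 g₀

1.34 g₀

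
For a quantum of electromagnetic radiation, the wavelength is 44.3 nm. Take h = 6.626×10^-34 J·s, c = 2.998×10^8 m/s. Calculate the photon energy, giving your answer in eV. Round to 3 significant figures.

28.0 eV

E is given directly by: E = hc/λ.
λ = 44.3 nm = 4.430×10^-8 m; h = 6.626×10^-34 J·s; c = 2.998×10^8 m/s.
E = 4.484×10^-18 J
4.484×10^-18 J × (1 eV / 1.602×10^-19 J) = 27.99 eV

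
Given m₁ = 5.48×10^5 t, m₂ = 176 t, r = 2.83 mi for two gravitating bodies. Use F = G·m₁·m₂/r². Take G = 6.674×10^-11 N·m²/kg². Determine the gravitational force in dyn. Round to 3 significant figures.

From Newton's law of gravitation: F = Gm₁m₂/r².
m₁ = 5.48×10^5 t = 5.480×10^8 kg; m₂ = 176 t = 1.760×10^5 kg; r = 2.83 mi = 4554 m; G = 6.674×10^-11 N·m²/kg².
F = 3.103×10^-4 N  (the unit combination reduces to kg·m/s² = N)
3.103×10^-4 N × (1 dyn / 1.000×10^-5 N) = 31.03 dyn

31.0 dyn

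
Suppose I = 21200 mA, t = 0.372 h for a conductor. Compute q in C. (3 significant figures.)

Directly: q = It.
I = 21200 mA = 21.20 A; t = 0.372 h = 1339 s.
q = 28391 C

28400 C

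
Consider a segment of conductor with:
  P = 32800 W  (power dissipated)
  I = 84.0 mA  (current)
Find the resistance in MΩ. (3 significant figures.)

4.65 MΩ

Rearranging: R = P/I².
P = 32800 W; I = 84.0 mA = 0.08400 A.
R = 4.649×10^6 Ω
4.649×10^6 Ω × (1 MΩ / 1.000×10^6 Ω) = 4.649 MΩ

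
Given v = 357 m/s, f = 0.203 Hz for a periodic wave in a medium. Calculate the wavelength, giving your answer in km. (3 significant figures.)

Rearranging v = f·λ for λ: λ = v/f.
v = 357 m/s; f = 0.203 Hz.
λ = 1759 m
1759 m × (1 km / 1000 m) = 1.759 km

1.76 km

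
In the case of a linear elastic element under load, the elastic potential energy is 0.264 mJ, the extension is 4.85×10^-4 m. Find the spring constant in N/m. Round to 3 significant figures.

2240 N/m

Rearranging: k = 2U/x².
U = 0.264 mJ = 2.640×10^-4 J; x = 4.85×10^-4 m.
k = 2245 N/m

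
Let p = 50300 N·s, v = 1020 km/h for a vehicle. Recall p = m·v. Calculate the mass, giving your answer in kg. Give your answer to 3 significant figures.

Rearranging: m = p/v.
p = 50300 N·s = 50300 kg·m/s; v = 1020 km/h = 283.3 m/s.
m = 177.5 kg

178 kg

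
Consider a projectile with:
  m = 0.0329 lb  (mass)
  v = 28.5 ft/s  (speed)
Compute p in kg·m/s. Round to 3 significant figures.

0.130 kg·m/s

p is given directly by: p = mv.
m = 0.0329 lb = 0.01492 kg; v = 28.5 ft/s = 8.687 m/s.
p = 0.1296 kg·m/s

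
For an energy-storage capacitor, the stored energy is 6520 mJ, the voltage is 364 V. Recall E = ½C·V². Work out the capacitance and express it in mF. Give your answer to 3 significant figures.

Rearranging E = ½C·V² for C: C = 2E/V².
E = 6520 mJ = 6.520 J; V = 364 V.
C = 9.842×10^-5 F
9.842×10^-5 F × (1 mF / 0.001000 F) = 0.09842 mF

0.0984 mF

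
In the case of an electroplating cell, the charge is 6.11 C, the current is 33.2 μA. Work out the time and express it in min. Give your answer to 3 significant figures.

Rearranging: t = q/I.
q = 6.11 C; I = 33.2 μA = 3.320×10^-5 A.
t = 1.840×10^5 s
1.840×10^5 s × (1 min / 60.00 s) = 3067 min

3070 min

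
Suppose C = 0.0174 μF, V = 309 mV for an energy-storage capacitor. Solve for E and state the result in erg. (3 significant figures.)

0.00831 erg

E is given directly by: E = ½CV².
C = 0.0174 μF = 1.740×10^-8 F; V = 309 mV = 0.3090 V.
E = 8.307×10^-10 J
8.307×10^-10 J × (1 erg / 1.000×10^-7 J) = 0.008307 erg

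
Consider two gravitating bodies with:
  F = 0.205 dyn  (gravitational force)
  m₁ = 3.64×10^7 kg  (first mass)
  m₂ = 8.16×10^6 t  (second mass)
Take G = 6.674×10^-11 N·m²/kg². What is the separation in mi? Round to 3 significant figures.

Rearranging F = G·m₁·m₂/r² for r: r = √(G·m₁m₂/F).
F = 0.205 dyn = 2.050×10^-6 N; m₁ = 3.64×10^7 kg; m₂ = 8.16×10^6 t = 8.160×10^9 kg; G = 6.674×10^-11 N·m²/kg².
r = 3.110×10^6 m
3.110×10^6 m × (1 mi / 1609 m) = 1932 mi

1930 mi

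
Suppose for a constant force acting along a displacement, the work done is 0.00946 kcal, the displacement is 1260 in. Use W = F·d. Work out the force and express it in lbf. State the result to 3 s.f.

0.278 lbf

Rearranging: F = W/d.
W = 0.00946 kcal = 39.58 J; d = 1260 in = 32.00 m.
F = 1.237 N
1.237 N × (1 lbf / 4.448 N) = 0.2780 lbf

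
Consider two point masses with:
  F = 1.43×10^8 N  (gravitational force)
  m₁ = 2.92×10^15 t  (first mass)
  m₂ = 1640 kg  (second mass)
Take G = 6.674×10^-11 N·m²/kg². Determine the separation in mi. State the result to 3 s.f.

Rearranging: r = √(G·m₁m₂/F).
F = 1.43×10^8 N; m₁ = 2.92×10^15 t = 2.920×10^18 kg; m₂ = 1640 kg; G = 6.674×10^-11 N·m²/kg².
r = 47.28 m
47.28 m × (1 mi / 1609 m) = 0.02938 mi

0.0294 mi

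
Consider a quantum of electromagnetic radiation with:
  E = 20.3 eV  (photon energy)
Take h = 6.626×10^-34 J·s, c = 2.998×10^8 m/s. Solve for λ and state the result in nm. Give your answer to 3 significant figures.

Solving E = h·c/λ for λ: λ = hc/E.
E = 20.3 eV = 3.252×10^-18 J; h = 6.626×10^-34 J·s; c = 2.998×10^8 m/s.
λ = 6.108×10^-8 m
6.108×10^-8 m × (1 nm / 1.000×10^-9 m) = 61.08 nm

61.1 nm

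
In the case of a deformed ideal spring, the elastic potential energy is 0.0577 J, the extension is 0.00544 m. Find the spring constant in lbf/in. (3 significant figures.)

22.3 lbf/in

Solving U = ½k·x² for k: k = 2U/x².
U = 0.0577 J; x = 0.00544 m.
k = 3899 N/m
3899 N/m × (1 lbf/in / 175.1 N/m) = 22.27 lbf/in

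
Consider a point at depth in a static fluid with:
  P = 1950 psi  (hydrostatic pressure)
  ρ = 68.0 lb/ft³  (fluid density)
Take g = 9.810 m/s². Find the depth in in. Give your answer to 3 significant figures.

Rearranging: h = P/(ρ·g).
P = 1950 psi = 1.344×10^7 Pa; ρ = 68.0 lb/ft³ = 1089 kg/m³; g = 9.810 m/s².
h = 1258 m
1258 m × (1 in / 0.02540 m) = 49536 in

49500 in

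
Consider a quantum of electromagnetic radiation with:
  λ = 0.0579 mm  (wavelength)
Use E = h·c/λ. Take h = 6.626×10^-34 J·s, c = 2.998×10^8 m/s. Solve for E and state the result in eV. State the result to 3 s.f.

0.0214 eV

E is given directly by: E = hc/λ.
λ = 0.0579 mm = 5.790×10^-5 m; h = 6.626×10^-34 J·s; c = 2.998×10^8 m/s.
E = 3.431×10^-21 J
3.431×10^-21 J × (1 eV / 1.602×10^-19 J) = 0.02141 eV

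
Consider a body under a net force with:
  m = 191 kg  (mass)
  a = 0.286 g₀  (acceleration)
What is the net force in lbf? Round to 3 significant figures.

120 lbf

F is given directly by: F = m·a.
m = 191 kg; a = 0.286 g₀ = 2.805 m/s².
F = 535.7 N
535.7 N × (1 lbf / 4.448 N) = 120.4 lbf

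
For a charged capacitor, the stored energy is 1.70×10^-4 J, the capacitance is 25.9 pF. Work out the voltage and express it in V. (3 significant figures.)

3620 V

Solving E = ½C·V² for V: V = √(2E/C).
E = 1.70×10^-4 J; C = 25.9 pF = 2.590×10^-11 F.
V = 3623 V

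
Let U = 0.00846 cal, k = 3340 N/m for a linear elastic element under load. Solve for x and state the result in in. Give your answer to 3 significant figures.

0.181 in

Solving U = ½k·x² for x: x = √(2U/k).
U = 0.00846 cal = 0.03540 J; k = 3340 N/m.
x = 0.004604 m
0.004604 m × (1 in / 0.02540 m) = 0.1813 in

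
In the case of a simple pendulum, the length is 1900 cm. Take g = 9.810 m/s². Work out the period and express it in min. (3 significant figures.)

T is given directly by: T = 2π√(L/g).
L = 1900 cm = 19.00 m; g = 9.810 m/s².
T = 8.744 s
8.744 s × (1 min / 60.00 s) = 0.1457 min

0.146 min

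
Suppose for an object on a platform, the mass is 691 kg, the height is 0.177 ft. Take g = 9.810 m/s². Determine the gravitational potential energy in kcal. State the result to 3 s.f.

0.0874 kcal

PE is given directly by: PE = mgh.
m = 691 kg; h = 0.177 ft = 0.05395 m; g = 9.810 m/s².
PE = 365.7 J
365.7 J × (1 kcal / 4184 J) = 0.08741 kcal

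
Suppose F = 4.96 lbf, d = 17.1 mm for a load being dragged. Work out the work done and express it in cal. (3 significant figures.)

0.0902 cal

Directly: W = F·d.
F = 4.96 lbf = 22.06 N; d = 17.1 mm = 0.01710 m.
W = 0.3773 J
0.3773 J × (1 cal / 4.184 J) = 0.09017 cal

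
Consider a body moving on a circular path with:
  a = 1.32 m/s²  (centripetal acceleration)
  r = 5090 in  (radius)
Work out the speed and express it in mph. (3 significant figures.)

Rearranging a = v²/r for v: v = √(a·r).
a = 1.32 m/s²; r = 5090 in = 129.3 m.
v = 13.06 m/s
13.06 m/s × (1 mph / 0.4470 m/s) = 29.22 mph

29.2 mph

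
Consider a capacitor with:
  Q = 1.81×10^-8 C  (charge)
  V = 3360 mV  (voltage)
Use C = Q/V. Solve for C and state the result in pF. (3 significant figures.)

Directly: C = Q/V.
Q = 1.81×10^-8 C; V = 3360 mV = 3.360 V.
C = 5.387×10^-9 F
5.387×10^-9 F × (1 pF / 1.000×10^-12 F) = 5387 pF

5390 pF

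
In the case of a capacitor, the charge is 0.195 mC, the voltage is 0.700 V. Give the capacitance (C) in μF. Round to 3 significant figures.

Directly: C = Q/V.
Q = 0.195 mC = 1.950×10^-4 C; V = 0.700 V.
C = 2.786×10^-4 F
2.786×10^-4 F × (1 μF / 1.000×10^-6 F) = 278.6 μF

279 μF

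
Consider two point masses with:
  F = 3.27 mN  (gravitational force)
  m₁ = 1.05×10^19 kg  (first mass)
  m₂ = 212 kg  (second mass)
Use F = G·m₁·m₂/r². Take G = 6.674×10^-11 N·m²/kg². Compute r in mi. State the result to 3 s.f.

4190 mi

Rearranging F = G·m₁·m₂/r² for r: r = √(G·m₁m₂/F).
F = 3.27 mN = 0.003270 N; m₁ = 1.05×10^19 kg; m₂ = 212 kg; G = 6.674×10^-11 N·m²/kg².
r = 6.740×10^6 m
6.740×10^6 m × (1 mi / 1609 m) = 4188 mi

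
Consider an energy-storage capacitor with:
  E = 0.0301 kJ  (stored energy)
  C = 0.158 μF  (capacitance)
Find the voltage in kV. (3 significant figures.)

Rearranging E = ½C·V² for V: V = √(2E/C).
E = 0.0301 kJ = 30.10 J; C = 0.158 μF = 1.580×10^-7 F.
V = 19520 V
19520 V × (1 kV / 1000 V) = 19.52 kV

19.5 kV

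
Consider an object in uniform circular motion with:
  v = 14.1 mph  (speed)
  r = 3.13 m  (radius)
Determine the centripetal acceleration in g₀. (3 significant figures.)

Directly: a = v²/r.
v = 14.1 mph = 6.303 m/s; r = 3.13 m.
a = 12.69 m/s²
12.69 m/s² × (1 g₀ / 9.807 m/s²) = 1.294 g₀

1.29 g₀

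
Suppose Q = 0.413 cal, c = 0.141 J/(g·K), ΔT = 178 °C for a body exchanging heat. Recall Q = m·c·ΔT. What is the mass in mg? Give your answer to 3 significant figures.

Rearranging: m = Q/(c·ΔT).
Q = 0.413 cal = 1.728 J; c = 0.141 J/(g·K) = 141.0 J/(kg·K); ΔT = 178 °C = 178.0 K.
m = 6.885×10^-5 kg
6.885×10^-5 kg × (1 mg / 1.000×10^-6 kg) = 68.85 mg

68.8 mg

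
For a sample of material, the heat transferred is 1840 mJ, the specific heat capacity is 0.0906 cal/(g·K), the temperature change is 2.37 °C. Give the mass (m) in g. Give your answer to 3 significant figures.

2.05 g

Rearranging: m = Q/(c·ΔT).
Q = 1840 mJ = 1.840 J; c = 0.0906 cal/(g·K) = 379.1 J/(kg·K); ΔT = 2.37 °C = 2.370 K.
m = 0.002048 kg
0.002048 kg × (1 g / 0.001000 kg) = 2.048 g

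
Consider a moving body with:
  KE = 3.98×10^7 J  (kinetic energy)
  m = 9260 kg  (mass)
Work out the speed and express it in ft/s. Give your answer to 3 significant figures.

Rearranging: v = √(2·KE/m).
KE = 3.98×10^7 J; m = 9260 kg.
v = 92.72 m/s
92.72 m/s × (1 ft/s / 0.3048 m/s) = 304.2 ft/s

304 ft/s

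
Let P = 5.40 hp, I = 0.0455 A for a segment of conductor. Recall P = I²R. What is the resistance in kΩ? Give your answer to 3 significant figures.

Rearranging: R = P/I².
P = 5.40 hp = 4027 W; I = 0.0455 A.
R = 1.945×10^6 Ω
1.945×10^6 Ω × (1 kΩ / 1000 Ω) = 1945 kΩ

1950 kΩ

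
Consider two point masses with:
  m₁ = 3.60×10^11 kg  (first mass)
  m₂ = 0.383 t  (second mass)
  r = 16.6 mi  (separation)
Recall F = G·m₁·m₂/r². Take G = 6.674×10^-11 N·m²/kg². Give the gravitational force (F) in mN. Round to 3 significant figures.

From Newton's law of gravitation: F = Gm₁m₂/r².
m₁ = 3.60×10^11 kg; m₂ = 0.383 t = 383.0 kg; r = 16.6 mi = 26715 m; G = 6.674×10^-11 N·m²/kg².
F = 1.289×10^-5 N
1.289×10^-5 N × (1 mN / 0.001000 N) = 0.01289 mN

0.0129 mN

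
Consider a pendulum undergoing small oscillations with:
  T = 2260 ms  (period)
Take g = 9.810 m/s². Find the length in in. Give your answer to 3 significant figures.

50.0 in

Rearranging: L = g·(T/2π)².
T = 2260 ms = 2.260 s; g = 9.810 m/s².
L = 1.269 m
1.269 m × (1 in / 0.02540 m) = 49.97 in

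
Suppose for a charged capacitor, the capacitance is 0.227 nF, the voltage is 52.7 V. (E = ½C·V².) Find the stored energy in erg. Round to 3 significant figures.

Directly: E = ½CV².
C = 0.227 nF = 2.270×10^-10 F; V = 52.7 V.
E = 3.152×10^-7 J
3.152×10^-7 J × (1 erg / 1.000×10^-7 J) = 3.152 erg

3.15 erg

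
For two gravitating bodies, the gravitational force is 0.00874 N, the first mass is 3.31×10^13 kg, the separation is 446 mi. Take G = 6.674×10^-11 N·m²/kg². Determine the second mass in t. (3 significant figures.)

2040 t

From Newton's law of gravitation: m₂ = F·r²/(G·m₁).
F = 0.00874 N; m₁ = 3.31×10^13 kg; r = 446 mi = 7.178×10^5 m; G = 6.674×10^-11 N·m²/kg².
m₂ = 2.038×10^6 kg
2.038×10^6 kg × (1 t / 1000 kg) = 2038 t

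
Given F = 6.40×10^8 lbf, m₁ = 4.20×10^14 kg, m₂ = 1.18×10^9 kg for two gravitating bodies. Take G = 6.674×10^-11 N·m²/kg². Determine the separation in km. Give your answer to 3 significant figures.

From Newton's law of gravitation: r = √(G·m₁m₂/F).
F = 6.40×10^8 lbf = 2.847×10^9 N; m₁ = 4.20×10^14 kg; m₂ = 1.18×10^9 kg; G = 6.674×10^-11 N·m²/kg².
r = 107.8 m
107.8 m × (1 km / 1000 m) = 0.1078 km

0.108 km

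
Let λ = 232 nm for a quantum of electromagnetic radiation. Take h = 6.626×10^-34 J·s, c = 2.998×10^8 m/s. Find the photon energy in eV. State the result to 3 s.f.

5.34 eV

E is given directly by: E = hc/λ.
λ = 232 nm = 2.320×10^-7 m; h = 6.626×10^-34 J·s; c = 2.998×10^8 m/s.
E = 8.562×10^-19 J
8.562×10^-19 J × (1 eV / 1.602×10^-19 J) = 5.344 eV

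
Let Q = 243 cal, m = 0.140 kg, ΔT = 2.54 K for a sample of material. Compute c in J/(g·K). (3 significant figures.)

2.86 J/(g·K)

Solving Q = m·c·ΔT for c: c = Q/(m·ΔT).
Q = 243 cal = 1017 J; m = 0.140 kg; ΔT = 2.54 K.
c = 2859 J/(kg·K)
2859 J/(kg·K) × (1 J/(g·K) / 1000 J/(kg·K)) = 2.859 J/(g·K)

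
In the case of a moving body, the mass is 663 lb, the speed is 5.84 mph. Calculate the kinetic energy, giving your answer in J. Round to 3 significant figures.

Directly: KE = ½mv².
m = 663 lb = 300.7 kg; v = 5.84 mph = 2.611 m/s.
KE = 1025 J

1020 J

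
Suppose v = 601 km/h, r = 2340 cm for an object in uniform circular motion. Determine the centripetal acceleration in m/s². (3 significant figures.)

1190 m/s²

a is given directly by: a = v²/r.
v = 601 km/h = 166.9 m/s; r = 2340 cm = 23.40 m.
a = 1191 m/s²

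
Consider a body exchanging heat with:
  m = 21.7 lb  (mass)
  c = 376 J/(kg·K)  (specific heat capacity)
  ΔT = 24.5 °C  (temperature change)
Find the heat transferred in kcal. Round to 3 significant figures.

21.7 kcal

Directly: Q = mcΔT.
m = 21.7 lb = 9.843 kg; c = 376 J/(kg·K); ΔT = 24.5 °C = 24.50 K.
Q = 90673 J  (the unit combination reduces to kg·m²/s² = J)
90673 J × (1 kcal / 4184 J) = 21.67 kcal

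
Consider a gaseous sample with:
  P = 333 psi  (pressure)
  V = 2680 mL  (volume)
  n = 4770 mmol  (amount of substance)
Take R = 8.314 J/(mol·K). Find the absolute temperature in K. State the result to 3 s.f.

155 K

Rearranging: T = PV/(nR).
P = 333 psi = 2.296×10^6 Pa; V = 2680 mL = 0.002680 m³; n = 4770 mmol = 4.770 mol; R = 8.314 J/(mol·K).
T = 155.2 K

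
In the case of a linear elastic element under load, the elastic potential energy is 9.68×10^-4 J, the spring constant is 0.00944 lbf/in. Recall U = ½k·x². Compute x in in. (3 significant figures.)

1.35 in

Solving U = ½k·x² for x: x = √(2U/k).
U = 9.68×10^-4 J; k = 0.00944 lbf/in = 1.653 N/m.
x = 0.03422 m
0.03422 m × (1 in / 0.02540 m) = 1.347 in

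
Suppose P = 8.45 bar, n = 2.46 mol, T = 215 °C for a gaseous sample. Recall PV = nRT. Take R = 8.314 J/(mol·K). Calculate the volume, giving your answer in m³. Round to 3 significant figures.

From the ideal-gas law: V = nRT/P.
P = 8.45 bar = 8.450×10^5 Pa; n = 2.46 mol; T = 215 °C = 488.1 K; R = 8.314 J/(mol·K).
V = 0.01182 m³

0.0118 m³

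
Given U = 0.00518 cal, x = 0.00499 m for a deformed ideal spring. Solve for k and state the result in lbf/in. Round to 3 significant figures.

9.94 lbf/in

Rearranging: k = 2U/x².
U = 0.00518 cal = 0.02167 J; x = 0.00499 m.
k = 1741 N/m
1741 N/m × (1 lbf/in / 175.1 N/m) = 9.940 lbf/in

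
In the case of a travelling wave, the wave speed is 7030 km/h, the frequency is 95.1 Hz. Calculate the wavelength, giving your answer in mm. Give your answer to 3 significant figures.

Rearranging v = f·λ for λ: λ = v/f.
v = 7030 km/h = 1953 m/s; f = 95.1 Hz.
λ = 20.53 m
20.53 m × (1 mm / 0.001000 m) = 20534 mm

20500 mm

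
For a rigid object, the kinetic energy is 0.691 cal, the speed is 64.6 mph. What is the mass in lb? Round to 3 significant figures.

0.0153 lb

Rearranging: m = 2·KE/v².
KE = 0.691 cal = 2.891 J; v = 64.6 mph = 28.88 m/s.
m = 0.006933 kg
0.006933 kg × (1 lb / 0.4536 kg) = 0.01529 lb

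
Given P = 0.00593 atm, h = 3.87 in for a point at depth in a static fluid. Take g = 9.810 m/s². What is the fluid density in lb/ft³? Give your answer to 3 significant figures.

38.9 lb/ft³

Rearranging P = ρ·g·h for ρ: ρ = P/(g·h).
P = 0.00593 atm = 600.9 Pa; h = 3.87 in = 0.09830 m; g = 9.810 m/s².
ρ = 623.1 kg/m³
623.1 kg/m³ × (1 lb/ft³ / 16.02 kg/m³) = 38.90 lb/ft³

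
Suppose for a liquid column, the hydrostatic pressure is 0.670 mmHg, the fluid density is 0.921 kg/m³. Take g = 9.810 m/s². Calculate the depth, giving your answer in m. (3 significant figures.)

Rearranging: h = P/(ρ·g).
P = 0.670 mmHg = 89.33 Pa; ρ = 0.921 kg/m³; g = 9.810 m/s².
h = 9.887 m

9.89 m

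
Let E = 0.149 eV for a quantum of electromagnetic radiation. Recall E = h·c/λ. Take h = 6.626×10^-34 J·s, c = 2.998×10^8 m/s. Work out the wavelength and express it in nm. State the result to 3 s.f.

Rearranging: λ = hc/E.
E = 0.149 eV = 2.387×10^-20 J; h = 6.626×10^-34 J·s; c = 2.998×10^8 m/s.
λ = 8.321×10^-6 m
8.321×10^-6 m × (1 nm / 1.000×10^-9 m) = 8321 nm

8320 nm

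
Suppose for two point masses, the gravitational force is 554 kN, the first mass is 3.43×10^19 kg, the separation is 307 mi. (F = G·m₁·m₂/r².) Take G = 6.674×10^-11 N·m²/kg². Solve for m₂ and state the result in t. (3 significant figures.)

Rearranging F = G·m₁·m₂/r² for m₂: m₂ = F·r²/(G·m₁).
F = 554 kN = 5.540×10^5 N; m₁ = 3.43×10^19 kg; r = 307 mi = 4.941×10^5 m; G = 6.674×10^-11 N·m²/kg².
m₂ = 5.908×10^7 kg
5.908×10^7 kg × (1 t / 1000 kg) = 59075 t

59100 t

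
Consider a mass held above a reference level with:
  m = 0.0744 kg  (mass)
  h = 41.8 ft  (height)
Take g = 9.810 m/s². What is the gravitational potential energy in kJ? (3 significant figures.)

0.00930 kJ

Directly: PE = mgh.
m = 0.0744 kg; h = 41.8 ft = 12.74 m; g = 9.810 m/s².
PE = 9.299 J  (the unit combination reduces to kg·m²/s² = J)
9.299 J × (1 kJ / 1000 J) = 0.009299 kJ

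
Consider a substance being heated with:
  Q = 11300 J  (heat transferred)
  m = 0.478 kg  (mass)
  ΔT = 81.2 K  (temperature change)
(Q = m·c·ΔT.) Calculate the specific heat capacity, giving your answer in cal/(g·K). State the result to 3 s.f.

Rearranging Q = m·c·ΔT for c: c = Q/(m·ΔT).
Q = 11300 J; m = 0.478 kg; ΔT = 81.2 K.
c = 291.1 J/(kg·K)
291.1 J/(kg·K) × (1 cal/(g·K) / 4184 J/(kg·K)) = 0.06958 cal/(g·K)

0.0696 cal/(g·K)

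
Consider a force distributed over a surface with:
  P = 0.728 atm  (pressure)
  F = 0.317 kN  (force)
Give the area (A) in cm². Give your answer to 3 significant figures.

Solving P = F/A for A: A = F/P.
P = 0.728 atm = 73765 Pa; F = 0.317 kN = 317.0 N.
A = 0.004297 m²
0.004297 m² × (1 cm² / 1.000×10^-4 m²) = 42.97 cm²

43.0 cm²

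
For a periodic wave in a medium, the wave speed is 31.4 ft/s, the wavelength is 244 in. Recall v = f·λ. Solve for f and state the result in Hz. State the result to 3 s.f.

Rearranging v = f·λ for f: f = v/λ.
v = 31.4 ft/s = 9.571 m/s; λ = 244 in = 6.198 m.
f = 1.544 Hz

1.54 Hz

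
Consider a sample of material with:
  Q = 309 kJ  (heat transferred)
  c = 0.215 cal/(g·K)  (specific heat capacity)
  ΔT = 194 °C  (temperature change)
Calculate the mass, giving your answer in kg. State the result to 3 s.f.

1.77 kg

Rearranging Q = m·c·ΔT for m: m = Q/(c·ΔT).
Q = 309 kJ = 3.090×10^5 J; c = 0.215 cal/(g·K) = 899.6 J/(kg·K); ΔT = 194 °C = 194.0 K.
m = 1.771 kg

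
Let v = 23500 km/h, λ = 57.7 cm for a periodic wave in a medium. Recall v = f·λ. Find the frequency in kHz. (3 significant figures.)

11.3 kHz

Rearranging: f = v/λ.
v = 23500 km/h = 6528 m/s; λ = 57.7 cm = 0.5770 m.
f = 11313 Hz
11313 Hz × (1 kHz / 1000 Hz) = 11.31 kHz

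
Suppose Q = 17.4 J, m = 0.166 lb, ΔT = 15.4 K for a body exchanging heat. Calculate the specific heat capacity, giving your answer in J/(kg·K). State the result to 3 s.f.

Solving Q = m·c·ΔT for c: c = Q/(m·ΔT).
Q = 17.4 J; m = 0.166 lb = 0.07530 kg; ΔT = 15.4 K.
c = 15.01 J/(kg·K)

15.0 J/(kg·K)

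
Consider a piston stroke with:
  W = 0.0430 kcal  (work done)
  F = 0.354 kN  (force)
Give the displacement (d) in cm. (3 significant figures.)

50.8 cm

Rearranging: d = W/F.
W = 0.0430 kcal = 179.9 J; F = 0.354 kN = 354.0 N.
d = 0.5082 m
0.5082 m × (1 cm / 0.01000 m) = 50.82 cm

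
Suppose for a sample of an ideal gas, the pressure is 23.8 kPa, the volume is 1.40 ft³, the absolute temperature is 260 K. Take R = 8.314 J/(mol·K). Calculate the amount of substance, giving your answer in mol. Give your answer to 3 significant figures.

0.436 mol

From the ideal-gas law: n = PV/(RT).
P = 23.8 kPa = 23800 Pa; V = 1.40 ft³ = 0.03964 m³; T = 260 K; R = 8.314 J/(mol·K).
n = 0.4365 mol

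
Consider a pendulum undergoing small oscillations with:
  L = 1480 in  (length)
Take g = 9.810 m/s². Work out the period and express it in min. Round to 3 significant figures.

Directly: T = 2π√(L/g).
L = 1480 in = 37.59 m; g = 9.810 m/s².
T = 12.30 s
12.30 s × (1 min / 60.00 s) = 0.2050 min

0.205 min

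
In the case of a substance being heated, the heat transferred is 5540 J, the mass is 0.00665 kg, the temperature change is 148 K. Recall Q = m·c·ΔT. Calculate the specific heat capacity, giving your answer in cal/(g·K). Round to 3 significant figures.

Rearranging Q = m·c·ΔT for c: c = Q/(m·ΔT).
Q = 5540 J; m = 0.00665 kg; ΔT = 148 K.
c = 5629 J/(kg·K)
5629 J/(kg·K) × (1 cal/(g·K) / 4184 J/(kg·K)) = 1.345 cal/(g·K)

1.35 cal/(g·K)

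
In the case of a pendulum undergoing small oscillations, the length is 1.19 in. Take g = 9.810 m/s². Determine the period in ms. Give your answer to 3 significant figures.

349 ms

T is given directly by: T = 2π√(L/g).
L = 1.19 in = 0.03023 m; g = 9.810 m/s².
T = 0.3488 s
0.3488 s × (1 ms / 0.001000 s) = 348.8 ms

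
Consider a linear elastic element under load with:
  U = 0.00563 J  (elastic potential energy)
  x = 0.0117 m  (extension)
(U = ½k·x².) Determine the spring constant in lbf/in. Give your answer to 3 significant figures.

0.470 lbf/in

Rearranging U = ½k·x² for k: k = 2U/x².
U = 0.00563 J; x = 0.0117 m.
k = 82.26 N/m
82.26 N/m × (1 lbf/in / 175.1 N/m) = 0.4697 lbf/in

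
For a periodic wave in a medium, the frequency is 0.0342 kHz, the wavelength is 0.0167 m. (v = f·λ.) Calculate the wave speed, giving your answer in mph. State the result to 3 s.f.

1.28 mph

Directly: v = fλ.
f = 0.0342 kHz = 34.20 Hz; λ = 0.0167 m.
v = 0.5711 m/s
0.5711 m/s × (1 mph / 0.4470 m/s) = 1.278 mph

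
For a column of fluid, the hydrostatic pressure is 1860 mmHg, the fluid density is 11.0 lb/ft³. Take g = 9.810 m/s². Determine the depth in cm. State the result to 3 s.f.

14300 cm

Rearranging: h = P/(ρ·g).
P = 1860 mmHg = 2.480×10^5 Pa; ρ = 11.0 lb/ft³ = 176.2 kg/m³; g = 9.810 m/s².
h = 143.5 m
143.5 m × (1 cm / 0.01000 m) = 14346 cm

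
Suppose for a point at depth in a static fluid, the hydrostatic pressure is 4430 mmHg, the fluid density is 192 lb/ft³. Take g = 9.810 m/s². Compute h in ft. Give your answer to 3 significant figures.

64.2 ft

Solving P = ρ·g·h for h: h = P/(ρ·g).
P = 4430 mmHg = 5.906×10^5 Pa; ρ = 192 lb/ft³ = 3076 kg/m³; g = 9.810 m/s².
h = 19.58 m
19.58 m × (1 ft / 0.3048 m) = 64.22 ft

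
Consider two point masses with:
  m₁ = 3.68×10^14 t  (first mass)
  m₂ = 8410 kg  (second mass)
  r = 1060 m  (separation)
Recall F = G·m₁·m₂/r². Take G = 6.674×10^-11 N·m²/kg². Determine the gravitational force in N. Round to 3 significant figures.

1.84×10^5 N

F is given directly by: F = Gm₁m₂/r².
m₁ = 3.68×10^14 t = 3.680×10^17 kg; m₂ = 8410 kg; r = 1060 m; G = 6.674×10^-11 N·m²/kg².
F = 1.838×10^5 N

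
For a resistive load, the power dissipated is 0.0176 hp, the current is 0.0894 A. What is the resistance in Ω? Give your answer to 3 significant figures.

Solving P = I²R for R: R = P/I².
P = 0.0176 hp = 13.12 W; I = 0.0894 A.
R = 1642 Ω

1640 Ω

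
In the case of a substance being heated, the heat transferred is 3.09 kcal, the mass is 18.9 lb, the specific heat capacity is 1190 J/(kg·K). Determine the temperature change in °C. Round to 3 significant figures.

1.27 °C

Solving Q = m·c·ΔT for ΔT: ΔT = Q/(m·c).
Q = 3.09 kcal = 12929 J; m = 18.9 lb = 8.573 kg; c = 1190 J/(kg·K).
ΔT = 1.267 K
Since 1 °C = 1 K, 1.267 °C.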